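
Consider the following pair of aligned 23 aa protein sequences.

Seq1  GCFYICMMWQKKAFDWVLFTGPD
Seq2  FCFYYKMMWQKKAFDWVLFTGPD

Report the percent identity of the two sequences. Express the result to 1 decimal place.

The sequences differ at positions 1 (G/F), 5 (I/Y), 6 (C/K).
20 of the 23 sites match, so the percent identity is 20/23 × 100 = 87.0%.

87.0%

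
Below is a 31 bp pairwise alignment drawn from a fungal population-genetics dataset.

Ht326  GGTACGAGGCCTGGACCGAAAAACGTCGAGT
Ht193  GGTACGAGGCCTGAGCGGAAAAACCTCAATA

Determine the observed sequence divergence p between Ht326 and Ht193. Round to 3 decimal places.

Mismatches occur at site 14 (G→A), site 15 (A→G), site 17 (C→G), site 25 (G→C), site 28 (G→A), site 30 (G→T), site 31 (T→A).
There are 7 differences over 31 sites, so p = 7/31 = 0.226.

0.226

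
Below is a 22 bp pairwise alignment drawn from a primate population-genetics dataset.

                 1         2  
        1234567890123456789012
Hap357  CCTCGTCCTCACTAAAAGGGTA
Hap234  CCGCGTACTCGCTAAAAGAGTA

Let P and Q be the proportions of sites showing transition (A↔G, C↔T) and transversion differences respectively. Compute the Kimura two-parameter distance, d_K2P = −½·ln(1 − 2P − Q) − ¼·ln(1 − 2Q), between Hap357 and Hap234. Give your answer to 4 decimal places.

Differing sites — 3:T/G (Tv); 7:C/A (Tv); 11:A/G (Ti); 19:G/A (Ti).
Of the 4 differences, 2 transitions and 2 transversions over 22 sites: P = 2/22 = 0.090909, Q = 2/22 = 0.090909.
d = −0.5·ln(0.727273) − 0.25·ln(0.818182) = −0.5·(-0.318453) − 0.25·(-0.200670) = 0.2094.

0.2094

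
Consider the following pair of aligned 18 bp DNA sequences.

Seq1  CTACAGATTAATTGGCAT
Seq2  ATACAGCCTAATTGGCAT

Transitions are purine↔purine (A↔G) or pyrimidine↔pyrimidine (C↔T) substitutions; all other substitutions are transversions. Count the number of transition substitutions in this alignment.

1

Differing sites — 1:C/A (Tv); 7:A/C (Tv); 8:T/C (Ti).
Of the 3 differences, 1 transition and 2 transversions, so the answer is 1.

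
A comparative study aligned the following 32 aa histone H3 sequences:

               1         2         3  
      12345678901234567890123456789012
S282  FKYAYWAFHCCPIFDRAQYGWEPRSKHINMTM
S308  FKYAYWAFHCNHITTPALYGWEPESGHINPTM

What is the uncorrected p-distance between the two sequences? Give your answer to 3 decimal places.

0.281

Mismatches occur at site 11 (C→N), site 12 (P→H), site 14 (F→T), site 15 (D→T), site 16 (R→P), site 18 (Q→L), site 24 (R→E), site 26 (K→G), site 30 (M→P).
There are 9 differences over 32 sites, so p = 9/32 = 0.281.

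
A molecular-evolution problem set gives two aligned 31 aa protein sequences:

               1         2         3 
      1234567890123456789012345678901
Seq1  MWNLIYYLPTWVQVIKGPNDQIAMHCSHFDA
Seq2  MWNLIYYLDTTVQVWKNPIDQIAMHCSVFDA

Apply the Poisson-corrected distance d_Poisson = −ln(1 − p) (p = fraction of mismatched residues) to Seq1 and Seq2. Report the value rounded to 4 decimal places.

0.2151

Differing sites — 9:P/D; 11:W/T; 15:I/W; 17:G/N; 19:N/I; 28:H/V.
p = 6/31 = 0.193548.
d = −ln(1 − 0.193548) = −ln(0.806452) = 0.2151.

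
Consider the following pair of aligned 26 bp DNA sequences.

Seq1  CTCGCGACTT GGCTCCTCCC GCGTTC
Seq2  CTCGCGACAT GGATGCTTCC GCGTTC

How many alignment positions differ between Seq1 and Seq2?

4

Differing sites — 9:T/A; 13:C/A; 15:C/G; 18:C/T.
That gives 4 mismatches out of 26 aligned sites, so the Hamming distance is 4.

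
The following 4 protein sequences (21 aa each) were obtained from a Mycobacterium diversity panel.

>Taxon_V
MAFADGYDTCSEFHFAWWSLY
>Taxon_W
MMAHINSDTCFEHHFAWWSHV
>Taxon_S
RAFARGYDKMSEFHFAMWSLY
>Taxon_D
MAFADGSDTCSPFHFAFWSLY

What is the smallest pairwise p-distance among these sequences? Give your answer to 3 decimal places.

0.143

Pairwise Hamming distances:
  Taxon_V vs Taxon_W: 10
  Taxon_V vs Taxon_S: 5
  Taxon_V vs Taxon_D: 3
  Taxon_W vs Taxon_S: 14
  Taxon_W vs Taxon_D: 11
  Taxon_S vs Taxon_D: 7
The smallest is 3 mismatches, between Taxon_V and Taxon_D; p = 3/21 = 0.143.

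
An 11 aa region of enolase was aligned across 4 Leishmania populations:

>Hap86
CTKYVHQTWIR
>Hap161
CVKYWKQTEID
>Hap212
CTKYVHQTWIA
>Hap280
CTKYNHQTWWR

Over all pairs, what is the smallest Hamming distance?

Pairwise Hamming distances:
  Hap86 vs Hap161: 5
  Hap86 vs Hap212: 1
  Hap86 vs Hap280: 2
  Hap161 vs Hap212: 5
  Hap161 vs Hap280: 6
  Hap212 vs Hap280: 3
The smallest is 1, between Hap86 and Hap212.

1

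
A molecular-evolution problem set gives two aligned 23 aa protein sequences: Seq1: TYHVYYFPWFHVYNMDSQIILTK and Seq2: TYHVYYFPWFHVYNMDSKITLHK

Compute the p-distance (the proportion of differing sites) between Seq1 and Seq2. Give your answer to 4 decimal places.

The sequences differ at positions 18 (Q/K), 20 (I/T), 22 (T/H).
There are 3 differences over 23 sites, so p = 3/23 = 0.1304.

0.1304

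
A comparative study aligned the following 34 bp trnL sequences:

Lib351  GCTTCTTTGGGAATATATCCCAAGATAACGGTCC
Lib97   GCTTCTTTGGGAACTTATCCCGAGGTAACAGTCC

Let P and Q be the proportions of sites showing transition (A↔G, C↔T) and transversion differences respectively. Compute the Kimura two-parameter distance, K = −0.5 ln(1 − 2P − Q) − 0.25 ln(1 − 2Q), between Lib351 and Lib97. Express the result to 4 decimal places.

0.1689

Differing sites — 14:T/C (Ti); 15:A/T (Tv); 22:A/G (Ti); 25:A/G (Ti); 30:G/A (Ti).
Of the 5 differences, 4 transitions and 1 transversion over 34 sites: P = 4/34 = 0.117647, Q = 1/34 = 0.029412.
d = −0.5·ln(0.735294) − 0.25·ln(0.941176) = −0.5·(-0.307485) − 0.25·(-0.060625) = 0.1689.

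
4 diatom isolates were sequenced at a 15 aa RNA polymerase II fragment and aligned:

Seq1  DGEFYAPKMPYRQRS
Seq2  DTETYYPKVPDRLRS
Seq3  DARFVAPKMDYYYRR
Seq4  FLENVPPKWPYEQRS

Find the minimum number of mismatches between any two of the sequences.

Pairwise Hamming distances:
  Seq1 vs Seq2: 6
  Seq1 vs Seq3: 7
  Seq1 vs Seq4: 7
  Seq2 vs Seq3: 11
  Seq2 vs Seq4: 9
  Seq3 vs Seq4: 10
The smallest is 6, between Seq1 and Seq2.

6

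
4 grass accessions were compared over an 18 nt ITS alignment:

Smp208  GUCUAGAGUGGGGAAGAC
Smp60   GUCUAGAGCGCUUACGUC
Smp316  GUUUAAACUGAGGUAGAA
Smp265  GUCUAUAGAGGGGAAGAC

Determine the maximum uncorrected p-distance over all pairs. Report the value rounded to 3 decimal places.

0.611

Pairwise Hamming distances:
  Smp208 vs Smp60: 6
  Smp208 vs Smp316: 6
  Smp208 vs Smp265: 2
  Smp60 vs Smp316: 11
  Smp60 vs Smp265: 7
  Smp316 vs Smp265: 7
The largest is 11 mismatches, between Smp60 and Smp316; p = 11/18 = 0.611.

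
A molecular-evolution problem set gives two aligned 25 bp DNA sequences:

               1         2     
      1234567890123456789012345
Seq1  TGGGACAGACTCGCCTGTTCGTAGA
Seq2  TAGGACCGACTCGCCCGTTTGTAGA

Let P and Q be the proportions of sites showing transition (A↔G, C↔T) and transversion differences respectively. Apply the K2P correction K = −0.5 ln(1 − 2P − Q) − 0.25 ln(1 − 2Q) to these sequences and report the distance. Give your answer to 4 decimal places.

0.1851

Differing sites — 2:G/A (Ti); 7:A/C (Tv); 16:T/C (Ti); 20:C/T (Ti).
Of the 4 differences, 3 transitions and 1 transversion over 25 sites: P = 3/25 = 0.120000, Q = 1/25 = 0.040000.
d = −0.5·ln(0.720000) − 0.25·ln(0.920000) = −0.5·(-0.328504) − 0.25·(-0.083382) = 0.1851.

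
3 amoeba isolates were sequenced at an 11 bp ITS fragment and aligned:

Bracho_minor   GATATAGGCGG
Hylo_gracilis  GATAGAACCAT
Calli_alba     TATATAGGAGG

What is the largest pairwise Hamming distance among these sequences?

7

Pairwise Hamming distances:
  Bracho_minor vs Hylo_gracilis: 5
  Bracho_minor vs Calli_alba: 2
  Hylo_gracilis vs Calli_alba: 7
The largest is 7, between Hylo_gracilis and Calli_alba.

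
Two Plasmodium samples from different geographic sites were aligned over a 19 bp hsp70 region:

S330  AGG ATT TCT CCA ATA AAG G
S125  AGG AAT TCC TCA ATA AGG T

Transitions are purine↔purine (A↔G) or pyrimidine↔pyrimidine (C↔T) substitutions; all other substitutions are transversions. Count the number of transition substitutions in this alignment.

Mismatches occur at site 5 (T↔A, transversion), site 9 (T↔C, transition), site 10 (C↔T, transition), site 17 (A↔G, transition), site 19 (G↔T, transversion).
Of the 5 differences, 3 transitions and 2 transversions, so the answer is 3.

3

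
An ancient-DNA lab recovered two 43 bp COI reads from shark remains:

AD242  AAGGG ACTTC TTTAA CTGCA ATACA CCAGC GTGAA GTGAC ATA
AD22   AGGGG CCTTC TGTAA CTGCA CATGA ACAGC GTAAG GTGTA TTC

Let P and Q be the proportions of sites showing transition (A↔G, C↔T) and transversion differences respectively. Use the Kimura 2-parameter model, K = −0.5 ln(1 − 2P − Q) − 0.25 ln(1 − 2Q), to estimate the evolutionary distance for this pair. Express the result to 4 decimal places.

The sequences differ at positions 2 (A/G, transition), 6 (A/C, transversion), 12 (T/G, transversion), 21 (A/C, transversion), 22 (T/A, transversion), 23 (A/T, transversion), 24 (C/G, transversion), 26 (C/A, transversion), 33 (G/A, transition), 35 (A/G, transition), 39 (A/T, transversion), 40 (C/A, transversion), 41 (A/T, transversion), 43 (A/C, transversion).
Of the 14 differences, 3 transitions and 11 transversions over 43 sites: P = 3/43 = 0.069767, Q = 11/43 = 0.255814.
d = −0.5·ln(0.604652) − 0.25·ln(0.488372) = −0.5·(-0.503102) − 0.25·(-0.716678) = 0.4307.

0.4307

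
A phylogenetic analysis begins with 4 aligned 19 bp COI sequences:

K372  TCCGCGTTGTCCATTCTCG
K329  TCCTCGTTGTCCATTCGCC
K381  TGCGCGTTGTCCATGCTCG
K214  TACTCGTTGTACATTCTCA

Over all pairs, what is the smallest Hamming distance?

Pairwise Hamming distances:
  K372 vs K329: 3
  K372 vs K381: 2
  K372 vs K214: 4
  K329 vs K381: 5
  K329 vs K214: 4
  K381 vs K214: 5
The smallest is 2, between K372 and K381.

2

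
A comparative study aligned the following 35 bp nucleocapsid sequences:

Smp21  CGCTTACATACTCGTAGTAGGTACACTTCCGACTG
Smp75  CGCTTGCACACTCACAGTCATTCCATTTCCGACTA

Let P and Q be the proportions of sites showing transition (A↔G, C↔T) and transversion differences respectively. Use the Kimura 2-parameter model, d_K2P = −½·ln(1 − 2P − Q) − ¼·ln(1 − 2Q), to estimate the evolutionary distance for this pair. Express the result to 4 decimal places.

0.3795

Mismatches occur at site 6 (A↔G, transition), site 9 (T↔C, transition), site 14 (G↔A, transition), site 15 (T↔C, transition), site 19 (A↔C, transversion), site 20 (G↔A, transition), site 21 (G↔T, transversion), site 23 (A↔C, transversion), site 26 (C↔T, transition), site 35 (G↔A, transition).
Of the 10 differences, 7 transitions and 3 transversions over 35 sites: P = 7/35 = 0.200000, Q = 3/35 = 0.085714.
d = −0.5·ln(0.514286) − 0.25·ln(0.828572) = −0.5·(-0.664976) − 0.25·(-0.188052) = 0.3795.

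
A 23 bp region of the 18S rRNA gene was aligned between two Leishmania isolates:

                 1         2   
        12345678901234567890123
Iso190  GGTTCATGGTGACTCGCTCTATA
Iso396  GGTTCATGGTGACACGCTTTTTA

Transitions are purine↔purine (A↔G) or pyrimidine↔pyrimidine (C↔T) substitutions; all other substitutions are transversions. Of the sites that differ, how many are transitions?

1

The sequences differ at positions 14 (T/A, transversion), 19 (C/T, transition), 21 (A/T, transversion).
Of the 3 differences, 1 transition and 2 transversions, so the answer is 1.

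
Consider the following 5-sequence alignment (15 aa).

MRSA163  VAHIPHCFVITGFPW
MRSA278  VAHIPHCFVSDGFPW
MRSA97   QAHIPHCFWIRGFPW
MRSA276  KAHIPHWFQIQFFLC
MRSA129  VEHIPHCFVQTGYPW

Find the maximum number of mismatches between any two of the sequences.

Pairwise Hamming distances:
  MRSA163 vs MRSA278: 2
  MRSA163 vs MRSA97: 3
  MRSA163 vs MRSA276: 7
  MRSA163 vs MRSA129: 3
  MRSA278 vs MRSA97: 4
  MRSA278 vs MRSA276: 8
  MRSA278 vs MRSA129: 4
  MRSA97 vs MRSA276: 7
  MRSA97 vs MRSA129: 6
  MRSA276 vs MRSA129: 10
The largest is 10, between MRSA276 and MRSA129.

10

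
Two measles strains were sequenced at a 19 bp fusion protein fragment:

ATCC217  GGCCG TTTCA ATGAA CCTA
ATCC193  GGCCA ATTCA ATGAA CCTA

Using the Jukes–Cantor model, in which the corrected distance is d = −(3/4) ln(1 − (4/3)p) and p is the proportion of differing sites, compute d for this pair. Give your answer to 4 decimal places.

0.1134

The sequences differ at positions 5 (G/A), 6 (T/A).
p = 2/19 = 0.105263.
d = −0.75 · ln(1 − (4/3)·0.105263) = −0.75 · ln(0.859649) = −0.75 · (-0.151231) = 0.1134.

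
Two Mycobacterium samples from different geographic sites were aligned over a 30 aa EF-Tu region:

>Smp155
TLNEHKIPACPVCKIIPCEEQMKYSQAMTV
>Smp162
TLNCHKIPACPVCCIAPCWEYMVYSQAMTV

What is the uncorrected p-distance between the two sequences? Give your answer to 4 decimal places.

0.2000

Differing sites — 4:E/C; 14:K/C; 16:I/A; 19:E/W; 21:Q/Y; 23:K/V.
There are 6 differences over 30 sites, so p = 6/30 = 0.2000.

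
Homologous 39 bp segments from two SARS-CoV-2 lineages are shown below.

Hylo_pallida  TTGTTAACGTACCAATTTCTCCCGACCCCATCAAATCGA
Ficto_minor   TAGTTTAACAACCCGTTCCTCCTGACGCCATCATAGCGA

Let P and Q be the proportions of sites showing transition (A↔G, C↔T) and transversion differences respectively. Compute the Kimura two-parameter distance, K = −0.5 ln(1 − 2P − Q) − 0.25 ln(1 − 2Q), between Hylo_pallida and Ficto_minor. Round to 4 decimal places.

Mismatches occur at site 2 (T→A, transversion), site 6 (A→T, transversion), site 8 (C→A, transversion), site 9 (G→C, transversion), site 10 (T→A, transversion), site 14 (A→C, transversion), site 15 (A→G, transition), site 18 (T→C, transition), site 23 (C→T, transition), site 27 (C→G, transversion), site 34 (A→T, transversion), site 36 (T→G, transversion).
Of the 12 differences, 3 transitions and 9 transversions over 39 sites: P = 3/39 = 0.076923, Q = 9/39 = 0.230769.
d = −0.5·ln(0.615385) − 0.25·ln(0.538462) = −0.5·(-0.485507) − 0.25·(-0.619038) = 0.3975.

0.3975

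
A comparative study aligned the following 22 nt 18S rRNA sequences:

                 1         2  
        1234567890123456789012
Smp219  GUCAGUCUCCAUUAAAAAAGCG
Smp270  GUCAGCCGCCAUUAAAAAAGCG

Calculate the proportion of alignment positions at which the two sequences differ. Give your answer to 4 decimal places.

Mismatches occur at site 6 (U↔C), site 8 (U↔G).
There are 2 differences over 22 sites, so p = 2/22 = 0.0909.

0.0909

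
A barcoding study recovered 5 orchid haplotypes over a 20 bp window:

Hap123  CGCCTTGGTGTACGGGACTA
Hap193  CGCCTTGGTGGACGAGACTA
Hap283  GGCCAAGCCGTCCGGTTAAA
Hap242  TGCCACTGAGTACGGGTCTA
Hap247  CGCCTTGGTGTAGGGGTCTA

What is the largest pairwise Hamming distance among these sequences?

Pairwise Hamming distances:
  Hap123 vs Hap193: 2
  Hap123 vs Hap283: 10
  Hap123 vs Hap242: 6
  Hap123 vs Hap247: 2
  Hap193 vs Hap283: 12
  Hap193 vs Hap242: 8
  Hap193 vs Hap247: 4
  Hap283 vs Hap242: 9
  Hap283 vs Hap247: 10
  Hap242 vs Hap247: 6
The largest is 12, between Hap193 and Hap283.

12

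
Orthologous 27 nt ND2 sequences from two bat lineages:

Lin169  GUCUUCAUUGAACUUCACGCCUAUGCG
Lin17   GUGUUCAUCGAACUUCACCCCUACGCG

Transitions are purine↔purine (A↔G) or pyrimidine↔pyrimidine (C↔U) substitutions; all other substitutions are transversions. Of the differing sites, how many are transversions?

2

Differing sites — 3:C/G (Tv); 9:U/C (Ti); 19:G/C (Tv); 24:U/C (Ti).
Of the 4 differences, 2 transitions and 2 transversions, so the answer is 2.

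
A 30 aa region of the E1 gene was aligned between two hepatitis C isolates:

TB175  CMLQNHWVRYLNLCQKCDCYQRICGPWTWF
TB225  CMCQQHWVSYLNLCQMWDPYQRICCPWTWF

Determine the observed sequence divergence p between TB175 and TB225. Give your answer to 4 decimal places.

0.2333

Differing sites — 3:L/C; 5:N/Q; 9:R/S; 16:K/M; 17:C/W; 19:C/P; 25:G/C.
There are 7 differences over 30 sites, so p = 7/30 = 0.2333.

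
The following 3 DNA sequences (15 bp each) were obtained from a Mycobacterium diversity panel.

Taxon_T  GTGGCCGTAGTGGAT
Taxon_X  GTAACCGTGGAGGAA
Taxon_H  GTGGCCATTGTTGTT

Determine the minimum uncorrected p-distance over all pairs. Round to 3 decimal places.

Pairwise Hamming distances:
  Taxon_T vs Taxon_X: 5
  Taxon_T vs Taxon_H: 4
  Taxon_X vs Taxon_H: 8
The smallest is 4 mismatches, between Taxon_T and Taxon_H; p = 4/15 = 0.267.

0.267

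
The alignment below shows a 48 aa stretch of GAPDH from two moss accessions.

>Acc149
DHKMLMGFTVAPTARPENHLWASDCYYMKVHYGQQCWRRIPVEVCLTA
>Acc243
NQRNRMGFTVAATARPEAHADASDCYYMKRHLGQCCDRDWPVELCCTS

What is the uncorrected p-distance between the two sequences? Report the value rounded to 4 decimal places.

The sequences differ at positions 1 (D/N), 2 (H/Q), 3 (K/R), 4 (M/N), 5 (L/R), 12 (P/A), 18 (N/A), 20 (L/A), 21 (W/D), 30 (V/R), 32 (Y/L), 35 (Q/C), 37 (W/D), 39 (R/D), 40 (I/W), 44 (V/L), 46 (L/C), 48 (A/S).
There are 18 differences over 48 sites, so p = 18/48 = 0.3750.

0.3750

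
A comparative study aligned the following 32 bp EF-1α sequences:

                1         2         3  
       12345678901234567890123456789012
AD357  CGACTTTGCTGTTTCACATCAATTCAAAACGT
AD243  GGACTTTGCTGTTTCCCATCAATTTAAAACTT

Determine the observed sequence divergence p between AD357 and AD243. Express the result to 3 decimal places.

The sequences differ at positions 1 (C/G), 16 (A/C), 25 (C/T), 31 (G/T).
There are 4 differences over 32 sites, so p = 4/32 = 0.125.

0.125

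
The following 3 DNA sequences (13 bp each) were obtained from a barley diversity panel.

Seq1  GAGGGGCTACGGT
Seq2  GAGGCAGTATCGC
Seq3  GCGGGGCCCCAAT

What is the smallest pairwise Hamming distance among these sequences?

5

Pairwise Hamming distances:
  Seq1 vs Seq2: 6
  Seq1 vs Seq3: 5
  Seq2 vs Seq3: 10
The smallest is 5, between Seq1 and Seq3.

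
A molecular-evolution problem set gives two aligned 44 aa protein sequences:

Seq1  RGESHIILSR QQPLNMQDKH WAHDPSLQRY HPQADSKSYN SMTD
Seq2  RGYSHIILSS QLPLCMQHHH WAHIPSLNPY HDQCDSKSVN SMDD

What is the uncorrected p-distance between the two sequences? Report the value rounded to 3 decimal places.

The sequences differ at positions 3 (E/Y), 10 (R/S), 12 (Q/L), 15 (N/C), 18 (D/H), 19 (K/H), 24 (D/I), 28 (Q/N), 29 (R/P), 32 (P/D), 34 (A/C), 39 (Y/V), 43 (T/D).
There are 13 differences over 44 sites, so p = 13/44 = 0.295.

0.295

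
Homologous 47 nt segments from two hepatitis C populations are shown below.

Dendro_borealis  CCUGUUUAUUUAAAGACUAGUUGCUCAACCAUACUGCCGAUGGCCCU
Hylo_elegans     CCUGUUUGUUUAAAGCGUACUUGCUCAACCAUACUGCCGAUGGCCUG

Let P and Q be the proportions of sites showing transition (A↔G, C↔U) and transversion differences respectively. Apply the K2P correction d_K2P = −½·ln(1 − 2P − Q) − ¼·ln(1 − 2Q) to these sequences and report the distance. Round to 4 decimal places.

0.1399

Mismatches occur at site 8 (A↔G, transition), site 16 (A↔C, transversion), site 17 (C↔G, transversion), site 20 (G↔C, transversion), site 46 (C↔U, transition), site 47 (U↔G, transversion).
Of the 6 differences, 2 transitions and 4 transversions over 47 sites: P = 2/47 = 0.042553, Q = 4/47 = 0.085106.
d = −0.5·ln(0.829788) − 0.25·ln(0.829788) = −0.5·(-0.186585) − 0.25·(-0.186585) = 0.1399.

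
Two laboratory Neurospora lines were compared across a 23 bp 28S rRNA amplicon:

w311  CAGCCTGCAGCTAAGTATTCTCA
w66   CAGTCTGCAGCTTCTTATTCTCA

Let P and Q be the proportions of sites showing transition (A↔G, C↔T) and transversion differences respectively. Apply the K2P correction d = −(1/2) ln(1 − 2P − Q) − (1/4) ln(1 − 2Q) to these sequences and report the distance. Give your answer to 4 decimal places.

Mismatches occur at site 4 (C↔T, transition), site 13 (A↔T, transversion), site 14 (A↔C, transversion), site 15 (G↔T, transversion).
Of the 4 differences, 1 transition and 3 transversions over 23 sites: P = 1/23 = 0.043478, Q = 3/23 = 0.130435.
d = −0.5·ln(0.782609) − 0.25·ln(0.739130) = −0.5·(-0.245122) − 0.25·(-0.302281) = 0.1981.

0.1981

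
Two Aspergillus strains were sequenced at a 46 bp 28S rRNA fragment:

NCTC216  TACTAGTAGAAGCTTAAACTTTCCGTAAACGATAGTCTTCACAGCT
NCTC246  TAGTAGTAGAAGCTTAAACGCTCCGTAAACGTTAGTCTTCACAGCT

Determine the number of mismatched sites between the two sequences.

Mismatches occur at site 3 (C/G), site 20 (T/G), site 21 (T/C), site 32 (A/T).
That gives 4 mismatches out of 46 aligned sites, so the Hamming distance is 4.

4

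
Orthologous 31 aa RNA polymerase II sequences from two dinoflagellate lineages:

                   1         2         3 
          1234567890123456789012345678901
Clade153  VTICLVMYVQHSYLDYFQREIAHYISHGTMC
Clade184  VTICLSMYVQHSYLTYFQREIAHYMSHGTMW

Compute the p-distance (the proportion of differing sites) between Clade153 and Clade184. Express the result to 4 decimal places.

0.1290

The sequences differ at positions 6 (V/S), 15 (D/T), 25 (I/M), 31 (C/W).
There are 4 differences over 31 sites, so p = 4/31 = 0.1290.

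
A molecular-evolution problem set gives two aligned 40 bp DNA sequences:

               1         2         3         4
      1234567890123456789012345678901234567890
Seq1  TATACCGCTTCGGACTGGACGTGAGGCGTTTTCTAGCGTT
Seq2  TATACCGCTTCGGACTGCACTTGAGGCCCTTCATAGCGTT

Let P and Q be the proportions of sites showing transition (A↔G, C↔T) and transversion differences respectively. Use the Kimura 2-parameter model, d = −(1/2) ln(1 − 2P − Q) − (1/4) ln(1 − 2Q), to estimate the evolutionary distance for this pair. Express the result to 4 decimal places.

Differing sites — 18:G/C (Tv); 21:G/T (Tv); 28:G/C (Tv); 29:T/C (Ti); 32:T/C (Ti); 33:C/A (Tv).
Of the 6 differences, 2 transitions and 4 transversions over 40 sites: P = 2/40 = 0.050000, Q = 4/40 = 0.100000.
d = −0.5·ln(0.800000) − 0.25·ln(0.800000) = −0.5·(-0.223144) − 0.25·(-0.223144) = 0.1674.

0.1674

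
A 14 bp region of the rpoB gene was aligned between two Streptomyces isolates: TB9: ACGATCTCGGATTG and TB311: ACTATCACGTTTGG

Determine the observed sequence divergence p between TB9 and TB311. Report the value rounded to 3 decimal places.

The sequences differ at positions 3 (G/T), 7 (T/A), 10 (G/T), 11 (A/T), 13 (T/G).
There are 5 differences over 14 sites, so p = 5/14 = 0.357.

0.357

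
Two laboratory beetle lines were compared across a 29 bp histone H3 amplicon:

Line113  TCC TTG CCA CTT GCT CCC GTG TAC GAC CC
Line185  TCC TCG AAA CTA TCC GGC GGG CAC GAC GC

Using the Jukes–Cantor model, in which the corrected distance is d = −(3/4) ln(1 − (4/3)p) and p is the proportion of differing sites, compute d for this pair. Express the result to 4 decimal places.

Differing sites — 5:T/C; 7:C/A; 8:C/A; 12:T/A; 13:G/T; 15:T/C; 16:C/G; 17:C/G; 20:T/G; 22:T/C; 28:C/G.
p = 11/29 = 0.379310.
d = −0.75 · ln(1 − (4/3)·0.379310) = −0.75 · ln(0.494253) = −0.75 · (-0.704708) = 0.5285.

0.5285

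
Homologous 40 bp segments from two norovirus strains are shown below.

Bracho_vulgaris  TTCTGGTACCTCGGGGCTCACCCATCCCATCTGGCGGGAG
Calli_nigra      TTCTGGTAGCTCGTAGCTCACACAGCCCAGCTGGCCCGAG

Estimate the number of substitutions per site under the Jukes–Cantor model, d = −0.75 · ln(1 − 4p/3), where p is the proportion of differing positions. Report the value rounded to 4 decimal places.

0.2326

Differing sites — 9:C/G; 14:G/T; 15:G/A; 22:C/A; 25:T/G; 30:T/G; 36:G/C; 37:G/C.
p = 8/40 = 0.200000.
d = −0.75 · ln(1 − (4/3)·0.200000) = −0.75 · ln(0.733333) = −0.75 · (-0.310155) = 0.2326.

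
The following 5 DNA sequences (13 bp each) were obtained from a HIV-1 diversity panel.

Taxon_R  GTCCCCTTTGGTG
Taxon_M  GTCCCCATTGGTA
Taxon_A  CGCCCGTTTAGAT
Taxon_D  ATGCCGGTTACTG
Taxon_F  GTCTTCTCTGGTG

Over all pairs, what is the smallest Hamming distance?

Pairwise Hamming distances:
  Taxon_R vs Taxon_M: 2
  Taxon_R vs Taxon_A: 6
  Taxon_R vs Taxon_D: 6
  Taxon_R vs Taxon_F: 3
  Taxon_M vs Taxon_A: 7
  Taxon_M vs Taxon_D: 7
  Taxon_M vs Taxon_F: 5
  Taxon_A vs Taxon_D: 7
  Taxon_A vs Taxon_F: 9
  Taxon_D vs Taxon_F: 9
The smallest is 2, between Taxon_R and Taxon_M.

2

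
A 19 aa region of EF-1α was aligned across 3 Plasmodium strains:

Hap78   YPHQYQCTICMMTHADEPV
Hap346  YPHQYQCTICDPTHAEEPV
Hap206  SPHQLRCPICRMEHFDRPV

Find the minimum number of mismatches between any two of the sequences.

3

Pairwise Hamming distances:
  Hap78 vs Hap346: 3
  Hap78 vs Hap206: 8
  Hap346 vs Hap206: 10
The smallest is 3, between Hap78 and Hap346.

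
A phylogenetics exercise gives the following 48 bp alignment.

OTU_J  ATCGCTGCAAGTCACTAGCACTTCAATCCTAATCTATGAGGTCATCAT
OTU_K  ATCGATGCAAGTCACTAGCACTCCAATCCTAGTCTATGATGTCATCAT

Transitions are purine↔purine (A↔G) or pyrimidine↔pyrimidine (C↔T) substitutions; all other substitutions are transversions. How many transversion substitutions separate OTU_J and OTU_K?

2

Differing sites — 5:C/A (Tv); 23:T/C (Ti); 32:A/G (Ti); 40:G/T (Tv).
Of the 4 differences, 2 transitions and 2 transversions, so the answer is 2.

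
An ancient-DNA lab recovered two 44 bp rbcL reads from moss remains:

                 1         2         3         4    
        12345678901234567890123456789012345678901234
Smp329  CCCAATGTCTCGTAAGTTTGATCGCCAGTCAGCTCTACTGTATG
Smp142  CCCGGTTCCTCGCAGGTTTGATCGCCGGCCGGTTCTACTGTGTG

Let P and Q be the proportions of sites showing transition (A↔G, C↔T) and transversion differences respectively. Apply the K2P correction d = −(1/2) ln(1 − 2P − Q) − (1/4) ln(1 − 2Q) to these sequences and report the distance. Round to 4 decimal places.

0.3360

The sequences differ at positions 4 (A/G, transition), 5 (A/G, transition), 7 (G/T, transversion), 8 (T/C, transition), 13 (T/C, transition), 15 (A/G, transition), 27 (A/G, transition), 29 (T/C, transition), 31 (A/G, transition), 33 (C/T, transition), 42 (A/G, transition).
Of the 11 differences, 10 transitions and 1 transversion over 44 sites: P = 10/44 = 0.227273, Q = 1/44 = 0.022727.
d = −0.5·ln(0.522727) − 0.25·ln(0.954546) = −0.5·(-0.648696) − 0.25·(-0.046519) = 0.3360.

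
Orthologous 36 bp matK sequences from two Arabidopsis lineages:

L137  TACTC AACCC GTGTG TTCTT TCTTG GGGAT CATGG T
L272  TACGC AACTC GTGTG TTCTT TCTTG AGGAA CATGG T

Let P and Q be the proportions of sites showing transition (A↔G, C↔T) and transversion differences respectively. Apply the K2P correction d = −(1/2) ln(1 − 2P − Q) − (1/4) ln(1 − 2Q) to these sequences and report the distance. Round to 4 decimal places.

0.1206

Mismatches occur at site 4 (T↔G, transversion), site 9 (C↔T, transition), site 26 (G↔A, transition), site 30 (T↔A, transversion).
Of the 4 differences, 2 transitions and 2 transversions over 36 sites: P = 2/36 = 0.055556, Q = 2/36 = 0.055556.
d = −0.5·ln(0.833332) − 0.25·ln(0.888888) = −0.5·(-0.182323) − 0.25·(-0.117784) = 0.1206.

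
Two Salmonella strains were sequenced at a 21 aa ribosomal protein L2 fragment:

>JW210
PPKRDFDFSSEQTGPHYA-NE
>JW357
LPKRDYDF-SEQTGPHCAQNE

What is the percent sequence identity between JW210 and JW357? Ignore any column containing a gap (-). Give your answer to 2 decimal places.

Excluding the 2 gap columns leaves 19 comparable sites.
The sequences differ at positions 1 (P/L), 6 (F/Y), 17 (Y/C).
16 of the 19 comparable sites match, so the percent identity is 16/19 × 100 = 84.21%.

84.21%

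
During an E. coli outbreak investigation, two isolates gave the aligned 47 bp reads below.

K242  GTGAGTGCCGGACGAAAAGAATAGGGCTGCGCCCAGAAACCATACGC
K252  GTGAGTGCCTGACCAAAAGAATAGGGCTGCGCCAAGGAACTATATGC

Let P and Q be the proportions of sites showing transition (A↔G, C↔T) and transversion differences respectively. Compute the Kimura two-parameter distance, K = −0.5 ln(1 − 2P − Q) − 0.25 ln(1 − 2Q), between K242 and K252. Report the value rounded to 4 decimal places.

The sequences differ at positions 10 (G/T, transversion), 14 (G/C, transversion), 34 (C/A, transversion), 37 (A/G, transition), 41 (C/T, transition), 45 (C/T, transition).
Of the 6 differences, 3 transitions and 3 transversions over 47 sites: P = 3/47 = 0.063830, Q = 3/47 = 0.063830.
d = −0.5·ln(0.808510) − 0.25·ln(0.872340) = −0.5·(-0.212562) − 0.25·(-0.136576) = 0.1404.

0.1404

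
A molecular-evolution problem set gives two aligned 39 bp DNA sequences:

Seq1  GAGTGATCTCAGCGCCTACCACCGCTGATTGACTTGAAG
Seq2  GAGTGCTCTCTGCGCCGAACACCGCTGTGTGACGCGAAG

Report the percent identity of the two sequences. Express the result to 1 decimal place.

Mismatches occur at site 6 (A↔C), site 11 (A↔T), site 17 (T↔G), site 19 (C↔A), site 28 (A↔T), site 29 (T↔G), site 34 (T↔G), site 35 (T↔C).
31 of the 39 sites match, so the percent identity is 31/39 × 100 = 79.5%.

79.5%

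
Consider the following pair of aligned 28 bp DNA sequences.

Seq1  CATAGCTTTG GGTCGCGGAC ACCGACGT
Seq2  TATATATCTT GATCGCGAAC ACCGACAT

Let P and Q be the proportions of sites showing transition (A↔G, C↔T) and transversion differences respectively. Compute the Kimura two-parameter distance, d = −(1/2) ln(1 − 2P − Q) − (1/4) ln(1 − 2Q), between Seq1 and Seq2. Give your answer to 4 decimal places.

Differing sites — 1:C/T (Ti); 5:G/T (Tv); 6:C/A (Tv); 8:T/C (Ti); 10:G/T (Tv); 12:G/A (Ti); 18:G/A (Ti); 27:G/A (Ti).
Of the 8 differences, 5 transitions and 3 transversions over 28 sites: P = 5/28 = 0.178571, Q = 3/28 = 0.107143.
d = −0.5·ln(0.535715) − 0.25·ln(0.785714) = −0.5·(-0.624153) − 0.25·(-0.241162) = 0.3724.

0.3724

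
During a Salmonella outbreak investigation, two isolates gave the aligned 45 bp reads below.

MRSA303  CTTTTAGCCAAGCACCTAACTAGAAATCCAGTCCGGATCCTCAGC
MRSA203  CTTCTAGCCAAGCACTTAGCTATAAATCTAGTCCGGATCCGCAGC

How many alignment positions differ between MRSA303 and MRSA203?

6

The sequences differ at positions 4 (T/C), 16 (C/T), 19 (A/G), 23 (G/T), 29 (C/T), 41 (T/G).
That gives 6 mismatches out of 45 aligned sites, so the Hamming distance is 6.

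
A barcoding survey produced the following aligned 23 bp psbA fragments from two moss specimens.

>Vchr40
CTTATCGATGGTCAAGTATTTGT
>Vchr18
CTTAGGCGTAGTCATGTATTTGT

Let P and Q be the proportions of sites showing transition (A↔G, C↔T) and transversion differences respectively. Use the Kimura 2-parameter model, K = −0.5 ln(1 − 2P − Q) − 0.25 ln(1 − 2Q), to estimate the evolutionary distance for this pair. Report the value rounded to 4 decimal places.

Mismatches occur at site 5 (T→G, transversion), site 6 (C→G, transversion), site 7 (G→C, transversion), site 8 (A→G, transition), site 10 (G→A, transition), site 15 (A→T, transversion).
Of the 6 differences, 2 transitions and 4 transversions over 23 sites: P = 2/23 = 0.086957, Q = 4/23 = 0.173913.
d = −0.5·ln(0.652173) − 0.25·ln(0.652174) = −0.5·(-0.427445) − 0.25·(-0.427444) = 0.3206.

0.3206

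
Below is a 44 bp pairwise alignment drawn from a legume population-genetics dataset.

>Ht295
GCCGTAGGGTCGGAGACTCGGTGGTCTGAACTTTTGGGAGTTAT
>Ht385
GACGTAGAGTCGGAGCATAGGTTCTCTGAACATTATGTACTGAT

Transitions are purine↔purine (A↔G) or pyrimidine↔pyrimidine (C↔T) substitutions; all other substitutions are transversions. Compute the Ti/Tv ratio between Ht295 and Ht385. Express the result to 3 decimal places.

The sequences differ at positions 2 (C/A, transversion), 8 (G/A, transition), 16 (A/C, transversion), 17 (C/A, transversion), 19 (C/A, transversion), 23 (G/T, transversion), 24 (G/C, transversion), 32 (T/A, transversion), 35 (T/A, transversion), 36 (G/T, transversion), 38 (G/T, transversion), 40 (G/C, transversion), 42 (T/G, transversion).
Of the 13 differences, 1 transition and 12 transversions, so Ti/Tv = 1/12 = 0.083.

0.083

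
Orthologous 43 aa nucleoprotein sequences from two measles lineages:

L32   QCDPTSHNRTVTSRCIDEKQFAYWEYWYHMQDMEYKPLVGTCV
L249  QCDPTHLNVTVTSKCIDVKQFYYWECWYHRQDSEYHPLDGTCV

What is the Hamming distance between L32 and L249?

The sequences differ at positions 6 (S/H), 7 (H/L), 9 (R/V), 14 (R/K), 18 (E/V), 22 (A/Y), 26 (Y/C), 30 (M/R), 33 (M/S), 36 (K/H), 39 (V/D).
That gives 11 mismatches out of 43 aligned sites, so the Hamming distance is 11.

11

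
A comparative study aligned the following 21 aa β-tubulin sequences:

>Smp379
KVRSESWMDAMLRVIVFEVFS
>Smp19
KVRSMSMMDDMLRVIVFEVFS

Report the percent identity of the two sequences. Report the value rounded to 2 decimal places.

The sequences differ at positions 5 (E/M), 7 (W/M), 10 (A/D).
18 of the 21 sites match, so the percent identity is 18/21 × 100 = 85.71%.

85.71%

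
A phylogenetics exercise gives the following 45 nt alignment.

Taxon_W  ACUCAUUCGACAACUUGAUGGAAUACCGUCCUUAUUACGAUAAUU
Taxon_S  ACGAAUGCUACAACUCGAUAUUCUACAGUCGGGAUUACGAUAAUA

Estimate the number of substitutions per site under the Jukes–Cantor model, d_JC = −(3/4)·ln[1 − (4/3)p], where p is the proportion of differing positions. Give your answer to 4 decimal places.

Differing sites — 3:U/G; 4:C/A; 7:U/G; 9:G/U; 16:U/C; 20:G/A; 21:G/U; 22:A/U; 23:A/C; 27:C/A; 31:C/G; 32:U/G; 33:U/G; 45:U/A.
p = 14/45 = 0.311111.
d = −0.75 · ln(1 − (4/3)·0.311111) = −0.75 · ln(0.585185) = −0.75 · (-0.535827) = 0.4019.

0.4019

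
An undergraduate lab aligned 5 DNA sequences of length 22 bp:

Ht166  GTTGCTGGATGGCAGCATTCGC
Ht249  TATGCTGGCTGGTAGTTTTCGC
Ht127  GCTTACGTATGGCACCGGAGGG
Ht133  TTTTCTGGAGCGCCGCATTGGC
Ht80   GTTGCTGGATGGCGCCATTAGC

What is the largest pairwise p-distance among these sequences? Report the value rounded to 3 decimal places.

0.682

Pairwise Hamming distances:
  Ht166 vs Ht249: 6
  Ht166 vs Ht127: 11
  Ht166 vs Ht133: 6
  Ht166 vs Ht80: 3
  Ht249 vs Ht127: 15
  Ht249 vs Ht133: 10
  Ht249 vs Ht80: 9
  Ht127 vs Ht133: 13
  Ht127 vs Ht80: 11
  Ht133 vs Ht80: 7
The largest is 15 mismatches, between Ht249 and Ht127; p = 15/22 = 0.682.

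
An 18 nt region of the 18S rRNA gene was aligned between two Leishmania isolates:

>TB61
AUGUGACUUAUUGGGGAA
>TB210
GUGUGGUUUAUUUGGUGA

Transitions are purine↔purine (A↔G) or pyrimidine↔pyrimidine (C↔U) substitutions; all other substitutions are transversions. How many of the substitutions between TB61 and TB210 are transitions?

4

Differing sites — 1:A/G (Ti); 6:A/G (Ti); 7:C/U (Ti); 13:G/U (Tv); 16:G/U (Tv); 17:A/G (Ti).
Of the 6 differences, 4 transitions and 2 transversions, so the answer is 4.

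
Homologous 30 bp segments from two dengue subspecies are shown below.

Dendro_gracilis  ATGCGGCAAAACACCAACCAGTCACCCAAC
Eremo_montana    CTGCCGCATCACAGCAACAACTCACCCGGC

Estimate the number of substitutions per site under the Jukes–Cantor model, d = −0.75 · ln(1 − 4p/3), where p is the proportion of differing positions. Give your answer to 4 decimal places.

0.3831

Differing sites — 1:A/C; 5:G/C; 9:A/T; 10:A/C; 14:C/G; 19:C/A; 21:G/C; 28:A/G; 29:A/G.
p = 9/30 = 0.300000.
d = −0.75 · ln(1 − (4/3)·0.300000) = −0.75 · ln(0.600000) = −0.75 · (-0.510826) = 0.3831.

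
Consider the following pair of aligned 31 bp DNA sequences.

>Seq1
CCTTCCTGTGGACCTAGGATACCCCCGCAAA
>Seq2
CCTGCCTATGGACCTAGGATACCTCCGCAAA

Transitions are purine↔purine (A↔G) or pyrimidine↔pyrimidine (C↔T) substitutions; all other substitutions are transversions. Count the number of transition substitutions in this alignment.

Differing sites — 4:T/G (Tv); 8:G/A (Ti); 24:C/T (Ti).
Of the 3 differences, 2 transitions and 1 transversion, so the answer is 2.

2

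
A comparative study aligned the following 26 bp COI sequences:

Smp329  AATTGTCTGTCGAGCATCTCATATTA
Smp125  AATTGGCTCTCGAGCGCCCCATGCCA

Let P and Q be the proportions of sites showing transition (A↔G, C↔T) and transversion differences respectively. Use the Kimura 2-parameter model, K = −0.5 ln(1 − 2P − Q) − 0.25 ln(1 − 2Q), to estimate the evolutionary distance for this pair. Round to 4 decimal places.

0.4284

The sequences differ at positions 6 (T/G, transversion), 9 (G/C, transversion), 16 (A/G, transition), 17 (T/C, transition), 19 (T/C, transition), 23 (A/G, transition), 24 (T/C, transition), 25 (T/C, transition).
Of the 8 differences, 6 transitions and 2 transversions over 26 sites: P = 6/26 = 0.230769, Q = 2/26 = 0.076923.
d = −0.5·ln(0.461539) − 0.25·ln(0.846154) = −0.5·(-0.773189) − 0.25·(-0.167054) = 0.4284.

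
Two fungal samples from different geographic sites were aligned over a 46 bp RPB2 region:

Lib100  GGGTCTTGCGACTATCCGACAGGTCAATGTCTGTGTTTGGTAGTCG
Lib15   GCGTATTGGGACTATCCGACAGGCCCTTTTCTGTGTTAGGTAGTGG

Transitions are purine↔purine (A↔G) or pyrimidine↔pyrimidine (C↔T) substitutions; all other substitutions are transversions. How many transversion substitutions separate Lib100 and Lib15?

8

Mismatches occur at site 2 (G↔C, transversion), site 5 (C↔A, transversion), site 9 (C↔G, transversion), site 24 (T↔C, transition), site 26 (A↔C, transversion), site 27 (A↔T, transversion), site 29 (G↔T, transversion), site 38 (T↔A, transversion), site 45 (C↔G, transversion).
Of the 9 differences, 1 transition and 8 transversions, so the answer is 8.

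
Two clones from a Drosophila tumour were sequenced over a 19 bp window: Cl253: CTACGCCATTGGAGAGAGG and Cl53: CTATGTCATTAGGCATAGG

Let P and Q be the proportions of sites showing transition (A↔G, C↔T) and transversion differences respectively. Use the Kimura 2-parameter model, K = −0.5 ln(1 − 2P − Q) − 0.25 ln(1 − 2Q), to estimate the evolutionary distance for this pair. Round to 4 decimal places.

0.4327

Mismatches occur at site 4 (C/T, transition), site 6 (C/T, transition), site 11 (G/A, transition), site 13 (A/G, transition), site 14 (G/C, transversion), site 16 (G/T, transversion).
Of the 6 differences, 4 transitions and 2 transversions over 19 sites: P = 4/19 = 0.210526, Q = 2/19 = 0.105263.
d = −0.5·ln(0.473685) − 0.25·ln(0.789474) = −0.5·(-0.747213) − 0.25·(-0.236388) = 0.4327.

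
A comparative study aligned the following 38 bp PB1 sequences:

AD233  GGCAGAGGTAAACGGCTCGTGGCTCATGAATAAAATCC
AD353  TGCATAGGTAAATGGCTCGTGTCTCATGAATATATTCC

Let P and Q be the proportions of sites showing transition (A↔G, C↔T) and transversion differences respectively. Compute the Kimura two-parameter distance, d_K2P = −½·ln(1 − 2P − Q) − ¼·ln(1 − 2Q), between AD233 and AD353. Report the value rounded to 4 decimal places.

Differing sites — 1:G/T (Tv); 5:G/T (Tv); 13:C/T (Ti); 22:G/T (Tv); 33:A/T (Tv); 35:A/T (Tv).
Of the 6 differences, 1 transition and 5 transversions over 38 sites: P = 1/38 = 0.026316, Q = 5/38 = 0.131579.
d = −0.5·ln(0.815789) − 0.25·ln(0.736842) = −0.5·(-0.203600) − 0.25·(-0.305382) = 0.1781.

0.1781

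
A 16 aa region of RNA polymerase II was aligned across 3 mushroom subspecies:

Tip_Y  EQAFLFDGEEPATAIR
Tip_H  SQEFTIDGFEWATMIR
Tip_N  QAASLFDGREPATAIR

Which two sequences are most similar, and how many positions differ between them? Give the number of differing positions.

Pairwise Hamming distances:
  Tip_Y vs Tip_H: 7
  Tip_Y vs Tip_N: 4
  Tip_H vs Tip_N: 9
The smallest is 4, between Tip_Y and Tip_N.

4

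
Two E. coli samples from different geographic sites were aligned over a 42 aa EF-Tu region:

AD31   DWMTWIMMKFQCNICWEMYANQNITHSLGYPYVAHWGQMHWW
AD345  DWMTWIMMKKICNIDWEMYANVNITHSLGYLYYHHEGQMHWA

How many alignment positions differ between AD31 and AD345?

The sequences differ at positions 10 (F/K), 11 (Q/I), 15 (C/D), 22 (Q/V), 31 (P/L), 33 (V/Y), 34 (A/H), 36 (W/E), 42 (W/A).
That gives 9 mismatches out of 42 aligned sites, so the Hamming distance is 9.

9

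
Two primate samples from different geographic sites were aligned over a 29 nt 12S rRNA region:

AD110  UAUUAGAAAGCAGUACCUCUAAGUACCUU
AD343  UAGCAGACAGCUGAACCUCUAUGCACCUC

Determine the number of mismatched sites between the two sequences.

Differing sites — 3:U/G; 4:U/C; 8:A/C; 12:A/U; 14:U/A; 22:A/U; 24:U/C; 29:U/C.
That gives 8 mismatches out of 29 aligned sites, so the Hamming distance is 8.

8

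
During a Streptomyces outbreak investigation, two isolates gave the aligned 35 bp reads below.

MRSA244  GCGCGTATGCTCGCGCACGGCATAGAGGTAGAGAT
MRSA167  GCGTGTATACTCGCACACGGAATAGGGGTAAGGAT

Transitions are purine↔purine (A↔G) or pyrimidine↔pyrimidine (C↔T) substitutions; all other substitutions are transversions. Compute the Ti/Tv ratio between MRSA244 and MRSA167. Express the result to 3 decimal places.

The sequences differ at positions 4 (C/T, transition), 9 (G/A, transition), 15 (G/A, transition), 21 (C/A, transversion), 26 (A/G, transition), 31 (G/A, transition), 32 (A/G, transition).
Of the 7 differences, 6 transitions and 1 transversion, so Ti/Tv = 6/1 = 6.000.

6.000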